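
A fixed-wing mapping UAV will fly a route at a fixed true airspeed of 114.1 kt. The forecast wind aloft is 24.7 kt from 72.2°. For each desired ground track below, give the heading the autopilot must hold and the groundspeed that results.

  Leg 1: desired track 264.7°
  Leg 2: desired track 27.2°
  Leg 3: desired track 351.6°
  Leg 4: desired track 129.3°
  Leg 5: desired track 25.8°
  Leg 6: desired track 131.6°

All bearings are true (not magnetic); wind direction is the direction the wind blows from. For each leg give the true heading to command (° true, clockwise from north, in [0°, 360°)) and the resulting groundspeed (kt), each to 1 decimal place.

Leg 1: desired track 264.7°; wind correction +2.7° → command heading 267.4°, groundspeed 138.1 kt
Leg 2: desired track 27.2°; wind correction +8.8° → command heading 36.0°, groundspeed 95.3 kt
Leg 3: desired track 351.6°; wind correction +12.3° → command heading 3.9°, groundspeed 107.4 kt
Leg 4: desired track 129.3°; wind correction -10.5° → command heading 118.8°, groundspeed 98.8 kt
Leg 5: desired track 25.8°; wind correction +9.0° → command heading 34.8°, groundspeed 95.7 kt
Leg 6: desired track 131.6°; wind correction -10.7° → command heading 120.9°, groundspeed 99.5 kt

Leg 1: heading=267.4°, groundspeed=138.1 kt
Leg 2: heading=36.0°, groundspeed=95.3 kt
Leg 3: heading=3.9°, groundspeed=107.4 kt
Leg 4: heading=118.8°, groundspeed=98.8 kt
Leg 5: heading=34.8°, groundspeed=95.7 kt
Leg 6: heading=120.9°, groundspeed=99.5 kt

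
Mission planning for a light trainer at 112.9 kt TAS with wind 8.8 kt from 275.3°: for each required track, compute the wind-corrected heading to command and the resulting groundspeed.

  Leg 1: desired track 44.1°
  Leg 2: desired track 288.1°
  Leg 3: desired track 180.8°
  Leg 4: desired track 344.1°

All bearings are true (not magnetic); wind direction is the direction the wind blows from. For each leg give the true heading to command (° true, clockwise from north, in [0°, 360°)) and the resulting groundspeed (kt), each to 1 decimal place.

Leg 1: desired track 44.1°; wind correction -3.5° → command heading 40.6°, groundspeed 118.2 kt
Leg 2: desired track 288.1°; wind correction -1.0° → command heading 287.1°, groundspeed 104.3 kt
Leg 3: desired track 180.8°; wind correction +4.5° → command heading 185.3°, groundspeed 113.2 kt
Leg 4: desired track 344.1°; wind correction -4.2° → command heading 339.9°, groundspeed 109.4 kt

Leg 1: heading=40.6°, groundspeed=118.2 kt
Leg 2: heading=287.1°, groundspeed=104.3 kt
Leg 3: heading=185.3°, groundspeed=113.2 kt
Leg 4: heading=339.9°, groundspeed=109.4 kt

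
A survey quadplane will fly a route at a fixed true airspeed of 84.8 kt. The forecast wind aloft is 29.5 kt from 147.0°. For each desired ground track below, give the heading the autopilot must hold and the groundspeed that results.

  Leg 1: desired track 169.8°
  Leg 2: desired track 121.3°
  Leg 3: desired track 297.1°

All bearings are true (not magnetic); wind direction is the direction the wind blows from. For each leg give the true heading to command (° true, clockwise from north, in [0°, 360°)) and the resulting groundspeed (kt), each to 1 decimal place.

Leg 1: heading=162.1°, groundspeed=56.8 kt
Leg 2: heading=130.0°, groundspeed=57.2 kt
Leg 3: heading=287.1°, groundspeed=109.1 kt

Leg 1: desired track 169.8°; wind correction -7.7° → command heading 162.1°, groundspeed 56.8 kt
Leg 2: desired track 121.3°; wind correction +8.7° → command heading 130.0°, groundspeed 57.2 kt
Leg 3: desired track 297.1°; wind correction -10.0° → command heading 287.1°, groundspeed 109.1 kt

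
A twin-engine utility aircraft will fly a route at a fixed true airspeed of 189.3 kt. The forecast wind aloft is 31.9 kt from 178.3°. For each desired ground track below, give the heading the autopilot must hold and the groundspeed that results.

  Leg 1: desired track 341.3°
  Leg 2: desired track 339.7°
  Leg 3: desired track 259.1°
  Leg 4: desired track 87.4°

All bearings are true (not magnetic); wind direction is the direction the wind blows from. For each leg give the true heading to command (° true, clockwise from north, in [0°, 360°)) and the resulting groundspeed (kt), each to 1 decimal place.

Leg 1: heading=338.5°, groundspeed=219.6 kt
Leg 2: heading=336.6°, groundspeed=219.3 kt
Leg 3: heading=249.5°, groundspeed=181.6 kt
Leg 4: heading=97.1°, groundspeed=187.1 kt

Leg 1: desired track 341.3°; wind correction -2.8° → command heading 338.5°, groundspeed 219.6 kt
Leg 2: desired track 339.7°; wind correction -3.1° → command heading 336.6°, groundspeed 219.3 kt
Leg 3: desired track 259.1°; wind correction -9.6° → command heading 249.5°, groundspeed 181.6 kt
Leg 4: desired track 87.4°; wind correction +9.7° → command heading 97.1°, groundspeed 187.1 kt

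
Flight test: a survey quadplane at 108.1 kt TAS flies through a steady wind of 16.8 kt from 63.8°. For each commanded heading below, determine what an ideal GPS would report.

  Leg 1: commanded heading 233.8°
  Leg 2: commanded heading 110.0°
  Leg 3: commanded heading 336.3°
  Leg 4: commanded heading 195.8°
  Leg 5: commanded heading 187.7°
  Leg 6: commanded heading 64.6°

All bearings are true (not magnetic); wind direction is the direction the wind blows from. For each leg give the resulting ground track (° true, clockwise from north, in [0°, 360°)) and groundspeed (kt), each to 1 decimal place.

Leg 1: track=235.1°, groundspeed=124.7 kt
Leg 2: track=117.2°, groundspeed=97.2 kt
Leg 3: track=327.4°, groundspeed=108.7 kt
Leg 4: track=201.8°, groundspeed=120.0 kt
Leg 5: track=194.5°, groundspeed=118.3 kt
Leg 6: track=64.7°, groundspeed=91.3 kt

Leg 1: heading 233.8°; drift +1.3° → track 235.1°, groundspeed 124.7 kt
Leg 2: heading 110.0°; drift +7.2° → track 117.2°, groundspeed 97.2 kt
Leg 3: heading 336.3°; drift -8.9° → track 327.4°, groundspeed 108.7 kt
Leg 4: heading 195.8°; drift +6.0° → track 201.8°, groundspeed 120.0 kt
Leg 5: heading 187.7°; drift +6.8° → track 194.5°, groundspeed 118.3 kt
Leg 6: heading 64.6°; drift +0.1° → track 64.7°, groundspeed 91.3 kt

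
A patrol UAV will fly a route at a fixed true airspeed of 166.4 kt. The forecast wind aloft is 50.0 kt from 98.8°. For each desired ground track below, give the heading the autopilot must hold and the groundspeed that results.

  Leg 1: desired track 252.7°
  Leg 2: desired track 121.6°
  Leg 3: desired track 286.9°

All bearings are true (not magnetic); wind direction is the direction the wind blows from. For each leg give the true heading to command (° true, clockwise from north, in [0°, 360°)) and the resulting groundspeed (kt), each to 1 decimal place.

Leg 1: desired track 252.7°; wind correction -7.6° → command heading 245.1°, groundspeed 209.8 kt
Leg 2: desired track 121.6°; wind correction -6.7° → command heading 114.9°, groundspeed 119.2 kt
Leg 3: desired track 286.9°; wind correction +2.4° → command heading 289.3°, groundspeed 215.8 kt

Leg 1: heading=245.1°, groundspeed=209.8 kt
Leg 2: heading=114.9°, groundspeed=119.2 kt
Leg 3: heading=289.3°, groundspeed=215.8 kt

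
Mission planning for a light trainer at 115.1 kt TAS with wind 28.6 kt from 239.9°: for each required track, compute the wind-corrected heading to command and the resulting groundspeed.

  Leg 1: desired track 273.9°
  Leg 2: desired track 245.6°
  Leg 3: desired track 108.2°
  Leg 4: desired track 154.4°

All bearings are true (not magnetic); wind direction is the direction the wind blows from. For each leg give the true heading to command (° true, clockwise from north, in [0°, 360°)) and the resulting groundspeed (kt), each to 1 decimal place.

Leg 1: desired track 273.9°; wind correction -8.0° → command heading 265.9°, groundspeed 90.3 kt
Leg 2: desired track 245.6°; wind correction -1.4° → command heading 244.2°, groundspeed 86.6 kt
Leg 3: desired track 108.2°; wind correction +10.7° → command heading 118.9°, groundspeed 132.1 kt
Leg 4: desired track 154.4°; wind correction +14.3° → command heading 168.7°, groundspeed 109.3 kt

Leg 1: heading=265.9°, groundspeed=90.3 kt
Leg 2: heading=244.2°, groundspeed=86.6 kt
Leg 3: heading=118.9°, groundspeed=132.1 kt
Leg 4: heading=168.7°, groundspeed=109.3 kt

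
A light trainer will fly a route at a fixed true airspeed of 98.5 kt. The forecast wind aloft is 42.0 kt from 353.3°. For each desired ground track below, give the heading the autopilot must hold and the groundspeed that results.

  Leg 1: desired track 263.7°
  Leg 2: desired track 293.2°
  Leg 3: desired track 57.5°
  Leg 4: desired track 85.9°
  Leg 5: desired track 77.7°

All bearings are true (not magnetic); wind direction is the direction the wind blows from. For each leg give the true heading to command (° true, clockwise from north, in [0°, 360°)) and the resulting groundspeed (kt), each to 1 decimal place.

Leg 1: heading=288.9°, groundspeed=88.8 kt
Leg 2: heading=314.9°, groundspeed=70.6 kt
Leg 3: heading=34.9°, groundspeed=72.7 kt
Leg 4: heading=60.7°, groundspeed=91.0 kt
Leg 5: heading=52.6°, groundspeed=85.1 kt

Leg 1: desired track 263.7°; wind correction +25.2° → command heading 288.9°, groundspeed 88.8 kt
Leg 2: desired track 293.2°; wind correction +21.7° → command heading 314.9°, groundspeed 70.6 kt
Leg 3: desired track 57.5°; wind correction -22.6° → command heading 34.9°, groundspeed 72.7 kt
Leg 4: desired track 85.9°; wind correction -25.2° → command heading 60.7°, groundspeed 91.0 kt
Leg 5: desired track 77.7°; wind correction -25.1° → command heading 52.6°, groundspeed 85.1 kt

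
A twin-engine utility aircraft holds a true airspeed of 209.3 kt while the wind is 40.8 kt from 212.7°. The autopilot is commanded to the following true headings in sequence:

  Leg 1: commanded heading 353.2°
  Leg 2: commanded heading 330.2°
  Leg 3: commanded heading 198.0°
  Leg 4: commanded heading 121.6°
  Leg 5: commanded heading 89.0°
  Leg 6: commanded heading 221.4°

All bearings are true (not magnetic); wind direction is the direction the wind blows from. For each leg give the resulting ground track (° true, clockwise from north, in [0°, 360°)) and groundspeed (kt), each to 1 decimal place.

Leg 1: track=359.4°, groundspeed=242.2 kt
Leg 2: track=339.2°, groundspeed=231.0 kt
Leg 3: track=194.5°, groundspeed=170.2 kt
Leg 4: track=110.6°, groundspeed=214.0 kt
Leg 5: track=80.7°, groundspeed=234.4 kt
Leg 6: track=223.5°, groundspeed=169.1 kt

Leg 1: heading 353.2°; drift +6.2° → track 359.4°, groundspeed 242.2 kt
Leg 2: heading 330.2°; drift +9.0° → track 339.2°, groundspeed 231.0 kt
Leg 3: heading 198.0°; drift -3.5° → track 194.5°, groundspeed 170.2 kt
Leg 4: heading 121.6°; drift -11.0° → track 110.6°, groundspeed 214.0 kt
Leg 5: heading 89.0°; drift -8.3° → track 80.7°, groundspeed 234.4 kt
Leg 6: heading 221.4°; drift +2.1° → track 223.5°, groundspeed 169.1 kt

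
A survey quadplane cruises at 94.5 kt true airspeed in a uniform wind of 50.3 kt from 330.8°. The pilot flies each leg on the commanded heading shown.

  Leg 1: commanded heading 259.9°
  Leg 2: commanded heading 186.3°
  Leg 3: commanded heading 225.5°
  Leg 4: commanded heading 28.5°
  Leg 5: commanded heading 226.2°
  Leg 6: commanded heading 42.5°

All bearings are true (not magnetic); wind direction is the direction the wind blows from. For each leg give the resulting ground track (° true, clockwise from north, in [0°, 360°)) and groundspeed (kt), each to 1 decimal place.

Leg 1: track=228.6°, groundspeed=91.4 kt
Leg 2: track=174.1°, groundspeed=138.6 kt
Leg 3: track=201.3°, groundspeed=118.2 kt
Leg 4: track=60.7°, groundspeed=79.9 kt
Leg 5: track=201.8°, groundspeed=117.7 kt
Leg 6: track=73.7°, groundspeed=92.1 kt

Leg 1: heading 259.9°; drift -31.3° → track 228.6°, groundspeed 91.4 kt
Leg 2: heading 186.3°; drift -12.2° → track 174.1°, groundspeed 138.6 kt
Leg 3: heading 225.5°; drift -24.2° → track 201.3°, groundspeed 118.2 kt
Leg 4: heading 28.5°; drift +32.2° → track 60.7°, groundspeed 79.9 kt
Leg 5: heading 226.2°; drift -24.4° → track 201.8°, groundspeed 117.7 kt
Leg 6: heading 42.5°; drift +31.2° → track 73.7°, groundspeed 92.1 kt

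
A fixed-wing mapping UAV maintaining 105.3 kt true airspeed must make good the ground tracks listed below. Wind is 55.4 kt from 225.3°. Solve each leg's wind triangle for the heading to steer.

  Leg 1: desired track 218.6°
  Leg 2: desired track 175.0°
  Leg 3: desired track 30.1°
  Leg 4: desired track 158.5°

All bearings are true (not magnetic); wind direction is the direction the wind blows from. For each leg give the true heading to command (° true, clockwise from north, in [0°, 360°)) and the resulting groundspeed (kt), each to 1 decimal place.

Leg 1: heading=222.1°, groundspeed=50.1 kt
Leg 2: heading=198.9°, groundspeed=60.9 kt
Leg 3: heading=22.2°, groundspeed=157.8 kt
Leg 4: heading=187.4°, groundspeed=70.3 kt

Leg 1: desired track 218.6°; wind correction +3.5° → command heading 222.1°, groundspeed 50.1 kt
Leg 2: desired track 175.0°; wind correction +23.9° → command heading 198.9°, groundspeed 60.9 kt
Leg 3: desired track 30.1°; wind correction -7.9° → command heading 22.2°, groundspeed 157.8 kt
Leg 4: desired track 158.5°; wind correction +28.9° → command heading 187.4°, groundspeed 70.3 kt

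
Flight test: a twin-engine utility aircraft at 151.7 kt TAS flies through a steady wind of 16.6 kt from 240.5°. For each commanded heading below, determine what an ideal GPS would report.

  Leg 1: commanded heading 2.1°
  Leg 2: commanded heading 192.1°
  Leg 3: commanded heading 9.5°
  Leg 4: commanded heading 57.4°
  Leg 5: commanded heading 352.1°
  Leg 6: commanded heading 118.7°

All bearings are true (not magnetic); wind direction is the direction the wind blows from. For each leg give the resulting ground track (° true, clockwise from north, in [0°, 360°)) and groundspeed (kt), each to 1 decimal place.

Leg 1: track=7.1°, groundspeed=161.0 kt
Leg 2: track=187.1°, groundspeed=141.2 kt
Leg 3: track=14.0°, groundspeed=162.7 kt
Leg 4: track=57.7°, groundspeed=168.3 kt
Leg 5: track=357.7°, groundspeed=158.6 kt
Leg 6: track=113.7°, groundspeed=161.1 kt

Leg 1: heading 2.1°; drift +5.0° → track 7.1°, groundspeed 161.0 kt
Leg 2: heading 192.1°; drift -5.0° → track 187.1°, groundspeed 141.2 kt
Leg 3: heading 9.5°; drift +4.5° → track 14.0°, groundspeed 162.7 kt
Leg 4: heading 57.4°; drift +0.3° → track 57.7°, groundspeed 168.3 kt
Leg 5: heading 352.1°; drift +5.6° → track 357.7°, groundspeed 158.6 kt
Leg 6: heading 118.7°; drift -5.0° → track 113.7°, groundspeed 161.1 kt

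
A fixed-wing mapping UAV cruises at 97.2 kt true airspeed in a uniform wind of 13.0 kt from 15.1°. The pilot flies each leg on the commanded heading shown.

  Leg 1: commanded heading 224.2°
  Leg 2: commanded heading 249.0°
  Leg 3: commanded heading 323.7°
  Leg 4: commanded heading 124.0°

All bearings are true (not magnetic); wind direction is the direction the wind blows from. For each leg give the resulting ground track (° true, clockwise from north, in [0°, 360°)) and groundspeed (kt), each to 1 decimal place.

Leg 1: track=220.9°, groundspeed=108.7 kt
Leg 2: track=243.3°, groundspeed=105.4 kt
Leg 3: track=317.2°, groundspeed=89.7 kt
Leg 4: track=130.9°, groundspeed=102.2 kt

Leg 1: heading 224.2°; drift -3.3° → track 220.9°, groundspeed 108.7 kt
Leg 2: heading 249.0°; drift -5.7° → track 243.3°, groundspeed 105.4 kt
Leg 3: heading 323.7°; drift -6.5° → track 317.2°, groundspeed 89.7 kt
Leg 4: heading 124.0°; drift +6.9° → track 130.9°, groundspeed 102.2 kt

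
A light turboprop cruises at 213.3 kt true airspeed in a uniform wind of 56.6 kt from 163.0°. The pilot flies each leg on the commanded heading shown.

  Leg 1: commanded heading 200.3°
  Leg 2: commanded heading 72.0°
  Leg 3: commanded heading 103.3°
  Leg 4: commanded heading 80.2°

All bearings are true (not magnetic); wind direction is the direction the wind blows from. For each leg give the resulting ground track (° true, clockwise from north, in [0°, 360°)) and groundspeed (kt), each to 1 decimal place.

Leg 1: track=211.8°, groundspeed=171.7 kt
Leg 2: track=57.2°, groundspeed=221.6 kt
Leg 3: track=88.5°, groundspeed=191.1 kt
Leg 4: track=65.0°, groundspeed=213.7 kt

Leg 1: heading 200.3°; drift +11.5° → track 211.8°, groundspeed 171.7 kt
Leg 2: heading 72.0°; drift -14.8° → track 57.2°, groundspeed 221.6 kt
Leg 3: heading 103.3°; drift -14.8° → track 88.5°, groundspeed 191.1 kt
Leg 4: heading 80.2°; drift -15.2° → track 65.0°, groundspeed 213.7 kt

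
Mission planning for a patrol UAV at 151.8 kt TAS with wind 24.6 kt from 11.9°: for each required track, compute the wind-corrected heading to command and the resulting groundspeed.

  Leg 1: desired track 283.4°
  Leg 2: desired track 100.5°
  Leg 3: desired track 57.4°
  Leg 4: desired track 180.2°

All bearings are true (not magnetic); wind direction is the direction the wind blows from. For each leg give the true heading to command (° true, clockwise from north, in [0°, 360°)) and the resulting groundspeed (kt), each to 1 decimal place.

Leg 1: heading=292.7°, groundspeed=149.2 kt
Leg 2: heading=91.2°, groundspeed=149.2 kt
Leg 3: heading=50.8°, groundspeed=133.5 kt
Leg 4: heading=178.3°, groundspeed=175.8 kt

Leg 1: desired track 283.4°; wind correction +9.3° → command heading 292.7°, groundspeed 149.2 kt
Leg 2: desired track 100.5°; wind correction -9.3° → command heading 91.2°, groundspeed 149.2 kt
Leg 3: desired track 57.4°; wind correction -6.6° → command heading 50.8°, groundspeed 133.5 kt
Leg 4: desired track 180.2°; wind correction -1.9° → command heading 178.3°, groundspeed 175.8 kt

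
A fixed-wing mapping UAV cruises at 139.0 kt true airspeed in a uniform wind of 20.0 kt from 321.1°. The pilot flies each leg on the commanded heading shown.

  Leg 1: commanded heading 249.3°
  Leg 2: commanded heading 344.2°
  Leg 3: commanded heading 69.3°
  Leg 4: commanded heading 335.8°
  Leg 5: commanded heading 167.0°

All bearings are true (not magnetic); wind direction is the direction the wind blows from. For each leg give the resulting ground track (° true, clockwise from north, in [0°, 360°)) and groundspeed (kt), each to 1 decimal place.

Leg 1: track=241.2°, groundspeed=134.1 kt
Leg 2: track=347.9°, groundspeed=120.9 kt
Leg 3: track=76.8°, groundspeed=146.5 kt
Leg 4: track=338.2°, groundspeed=119.8 kt
Leg 5: track=163.8°, groundspeed=157.2 kt

Leg 1: heading 249.3°; drift -8.1° → track 241.2°, groundspeed 134.1 kt
Leg 2: heading 344.2°; drift +3.7° → track 347.9°, groundspeed 120.9 kt
Leg 3: heading 69.3°; drift +7.5° → track 76.8°, groundspeed 146.5 kt
Leg 4: heading 335.8°; drift +2.4° → track 338.2°, groundspeed 119.8 kt
Leg 5: heading 167.0°; drift -3.2° → track 163.8°, groundspeed 157.2 kt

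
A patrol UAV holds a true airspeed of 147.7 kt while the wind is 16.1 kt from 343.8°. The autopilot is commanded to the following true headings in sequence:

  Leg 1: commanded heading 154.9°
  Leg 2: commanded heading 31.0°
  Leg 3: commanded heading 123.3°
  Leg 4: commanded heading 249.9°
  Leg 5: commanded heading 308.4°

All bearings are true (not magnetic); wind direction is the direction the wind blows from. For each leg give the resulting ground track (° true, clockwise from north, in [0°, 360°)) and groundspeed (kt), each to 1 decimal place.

Leg 1: heading 154.9°; drift +0.9° → track 155.8°, groundspeed 163.6 kt
Leg 2: heading 31.0°; drift +4.9° → track 35.9°, groundspeed 137.3 kt
Leg 3: heading 123.3°; drift +3.7° → track 127.0°, groundspeed 160.3 kt
Leg 4: heading 249.9°; drift -6.2° → track 243.7°, groundspeed 149.7 kt
Leg 5: heading 308.4°; drift -4.0° → track 304.4°, groundspeed 134.9 kt

Leg 1: track=155.8°, groundspeed=163.6 kt
Leg 2: track=35.9°, groundspeed=137.3 kt
Leg 3: track=127.0°, groundspeed=160.3 kt
Leg 4: track=243.7°, groundspeed=149.7 kt
Leg 5: track=304.4°, groundspeed=134.9 kt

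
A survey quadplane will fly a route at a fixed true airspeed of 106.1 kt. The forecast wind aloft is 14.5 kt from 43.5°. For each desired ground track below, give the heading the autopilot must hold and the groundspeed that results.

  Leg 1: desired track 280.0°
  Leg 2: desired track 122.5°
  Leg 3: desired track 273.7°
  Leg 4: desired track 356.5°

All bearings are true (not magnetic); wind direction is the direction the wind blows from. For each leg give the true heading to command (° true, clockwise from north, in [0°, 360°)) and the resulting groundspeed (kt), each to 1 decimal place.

Leg 1: desired track 280.0°; wind correction +6.5° → command heading 286.5°, groundspeed 113.4 kt
Leg 2: desired track 122.5°; wind correction -7.7° → command heading 114.8°, groundspeed 102.4 kt
Leg 3: desired track 273.7°; wind correction +6.0° → command heading 279.7°, groundspeed 114.8 kt
Leg 4: desired track 356.5°; wind correction +5.7° → command heading 2.2°, groundspeed 95.7 kt

Leg 1: heading=286.5°, groundspeed=113.4 kt
Leg 2: heading=114.8°, groundspeed=102.4 kt
Leg 3: heading=279.7°, groundspeed=114.8 kt
Leg 4: heading=2.2°, groundspeed=95.7 kt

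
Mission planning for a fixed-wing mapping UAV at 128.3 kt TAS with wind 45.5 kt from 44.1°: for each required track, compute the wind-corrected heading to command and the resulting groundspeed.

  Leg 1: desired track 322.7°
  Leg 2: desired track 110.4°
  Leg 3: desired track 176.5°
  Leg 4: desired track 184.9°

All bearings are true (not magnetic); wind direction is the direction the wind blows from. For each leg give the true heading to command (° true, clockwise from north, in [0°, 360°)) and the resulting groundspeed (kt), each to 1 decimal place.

Leg 1: heading=343.2°, groundspeed=113.3 kt
Leg 2: heading=91.5°, groundspeed=103.1 kt
Leg 3: heading=161.3°, groundspeed=154.5 kt
Leg 4: heading=171.9°, groundspeed=160.3 kt

Leg 1: desired track 322.7°; wind correction +20.5° → command heading 343.2°, groundspeed 113.3 kt
Leg 2: desired track 110.4°; wind correction -18.9° → command heading 91.5°, groundspeed 103.1 kt
Leg 3: desired track 176.5°; wind correction -15.2° → command heading 161.3°, groundspeed 154.5 kt
Leg 4: desired track 184.9°; wind correction -13.0° → command heading 171.9°, groundspeed 160.3 kt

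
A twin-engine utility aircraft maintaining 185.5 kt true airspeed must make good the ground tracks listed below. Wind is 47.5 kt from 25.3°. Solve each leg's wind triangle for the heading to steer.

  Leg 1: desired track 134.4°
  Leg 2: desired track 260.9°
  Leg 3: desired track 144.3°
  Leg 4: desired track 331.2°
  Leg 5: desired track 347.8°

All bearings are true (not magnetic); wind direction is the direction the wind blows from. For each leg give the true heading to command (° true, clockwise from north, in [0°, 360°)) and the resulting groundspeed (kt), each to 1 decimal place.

Leg 1: heading=120.4°, groundspeed=195.5 kt
Leg 2: heading=273.1°, groundspeed=208.1 kt
Leg 3: heading=131.4°, groundspeed=203.8 kt
Leg 4: heading=343.2°, groundspeed=153.6 kt
Leg 5: heading=356.8°, groundspeed=145.5 kt

Leg 1: desired track 134.4°; wind correction -14.0° → command heading 120.4°, groundspeed 195.5 kt
Leg 2: desired track 260.9°; wind correction +12.2° → command heading 273.1°, groundspeed 208.1 kt
Leg 3: desired track 144.3°; wind correction -12.9° → command heading 131.4°, groundspeed 203.8 kt
Leg 4: desired track 331.2°; wind correction +12.0° → command heading 343.2°, groundspeed 153.6 kt
Leg 5: desired track 347.8°; wind correction +9.0° → command heading 356.8°, groundspeed 145.5 kt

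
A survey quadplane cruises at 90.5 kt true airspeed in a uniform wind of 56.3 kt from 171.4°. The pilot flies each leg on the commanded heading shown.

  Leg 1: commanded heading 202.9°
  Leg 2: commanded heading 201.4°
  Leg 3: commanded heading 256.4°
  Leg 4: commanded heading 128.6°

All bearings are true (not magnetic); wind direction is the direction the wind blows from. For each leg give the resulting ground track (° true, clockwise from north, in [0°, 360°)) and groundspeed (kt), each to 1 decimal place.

Leg 1: track=237.6°, groundspeed=51.7 kt
Leg 2: track=235.4°, groundspeed=50.3 kt
Leg 3: track=289.6°, groundspeed=102.3 kt
Leg 4: track=90.7°, groundspeed=62.3 kt

Leg 1: heading 202.9°; drift +34.7° → track 237.6°, groundspeed 51.7 kt
Leg 2: heading 201.4°; drift +34.0° → track 235.4°, groundspeed 50.3 kt
Leg 3: heading 256.4°; drift +33.2° → track 289.6°, groundspeed 102.3 kt
Leg 4: heading 128.6°; drift -37.9° → track 90.7°, groundspeed 62.3 kt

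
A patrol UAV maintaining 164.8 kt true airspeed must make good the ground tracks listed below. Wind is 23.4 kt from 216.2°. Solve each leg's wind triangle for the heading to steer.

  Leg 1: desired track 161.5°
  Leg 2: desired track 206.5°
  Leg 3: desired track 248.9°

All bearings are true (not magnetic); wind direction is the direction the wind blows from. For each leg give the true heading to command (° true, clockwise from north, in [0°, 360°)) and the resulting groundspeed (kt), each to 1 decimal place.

Leg 1: heading=168.2°, groundspeed=150.2 kt
Leg 2: heading=207.9°, groundspeed=141.7 kt
Leg 3: heading=244.5°, groundspeed=144.6 kt

Leg 1: desired track 161.5°; wind correction +6.7° → command heading 168.2°, groundspeed 150.2 kt
Leg 2: desired track 206.5°; wind correction +1.4° → command heading 207.9°, groundspeed 141.7 kt
Leg 3: desired track 248.9°; wind correction -4.4° → command heading 244.5°, groundspeed 144.6 kt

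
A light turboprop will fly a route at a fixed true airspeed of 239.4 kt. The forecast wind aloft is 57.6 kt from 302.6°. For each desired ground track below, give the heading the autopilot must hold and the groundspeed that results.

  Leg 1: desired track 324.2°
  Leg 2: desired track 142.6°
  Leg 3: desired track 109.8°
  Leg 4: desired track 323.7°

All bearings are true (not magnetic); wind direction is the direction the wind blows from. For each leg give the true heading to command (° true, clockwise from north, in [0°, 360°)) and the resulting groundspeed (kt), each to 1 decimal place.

Leg 1: desired track 324.2°; wind correction -5.1° → command heading 319.1°, groundspeed 184.9 kt
Leg 2: desired track 142.6°; wind correction +4.7° → command heading 147.3°, groundspeed 292.7 kt
Leg 3: desired track 109.8°; wind correction -3.1° → command heading 106.7°, groundspeed 295.2 kt
Leg 4: desired track 323.7°; wind correction -5.0° → command heading 318.7°, groundspeed 184.8 kt

Leg 1: heading=319.1°, groundspeed=184.9 kt
Leg 2: heading=147.3°, groundspeed=292.7 kt
Leg 3: heading=106.7°, groundspeed=295.2 kt
Leg 4: heading=318.7°, groundspeed=184.8 kt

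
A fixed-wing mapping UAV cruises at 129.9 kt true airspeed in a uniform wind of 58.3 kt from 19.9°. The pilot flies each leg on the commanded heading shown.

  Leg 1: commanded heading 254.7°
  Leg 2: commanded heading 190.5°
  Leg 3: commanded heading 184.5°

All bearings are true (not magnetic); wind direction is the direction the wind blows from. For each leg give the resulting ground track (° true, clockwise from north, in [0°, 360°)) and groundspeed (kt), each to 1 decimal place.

Leg 1: heading 254.7°; drift -16.2° → track 238.5°, groundspeed 170.3 kt
Leg 2: heading 190.5°; drift +2.9° → track 193.4°, groundspeed 187.7 kt
Leg 3: heading 184.5°; drift +4.8° → track 189.3°, groundspeed 186.7 kt

Leg 1: track=238.5°, groundspeed=170.3 kt
Leg 2: track=193.4°, groundspeed=187.7 kt
Leg 3: track=189.3°, groundspeed=186.7 kt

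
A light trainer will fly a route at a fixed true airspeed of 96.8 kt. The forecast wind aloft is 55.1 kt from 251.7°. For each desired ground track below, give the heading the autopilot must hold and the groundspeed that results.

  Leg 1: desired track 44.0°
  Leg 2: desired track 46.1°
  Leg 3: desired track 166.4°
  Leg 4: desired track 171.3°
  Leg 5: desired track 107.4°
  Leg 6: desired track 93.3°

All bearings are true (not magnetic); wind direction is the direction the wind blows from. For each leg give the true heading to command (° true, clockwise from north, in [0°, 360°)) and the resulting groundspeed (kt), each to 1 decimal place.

Leg 1: heading=28.7°, groundspeed=142.1 kt
Leg 2: heading=31.9°, groundspeed=143.5 kt
Leg 3: heading=201.0°, groundspeed=75.2 kt
Leg 4: heading=205.4°, groundspeed=70.9 kt
Leg 5: heading=126.8°, groundspeed=136.0 kt
Leg 6: heading=105.4°, groundspeed=145.9 kt

Leg 1: desired track 44.0°; wind correction -15.3° → command heading 28.7°, groundspeed 142.1 kt
Leg 2: desired track 46.1°; wind correction -14.2° → command heading 31.9°, groundspeed 143.5 kt
Leg 3: desired track 166.4°; wind correction +34.6° → command heading 201.0°, groundspeed 75.2 kt
Leg 4: desired track 171.3°; wind correction +34.1° → command heading 205.4°, groundspeed 70.9 kt
Leg 5: desired track 107.4°; wind correction +19.4° → command heading 126.8°, groundspeed 136.0 kt
Leg 6: desired track 93.3°; wind correction +12.1° → command heading 105.4°, groundspeed 145.9 kt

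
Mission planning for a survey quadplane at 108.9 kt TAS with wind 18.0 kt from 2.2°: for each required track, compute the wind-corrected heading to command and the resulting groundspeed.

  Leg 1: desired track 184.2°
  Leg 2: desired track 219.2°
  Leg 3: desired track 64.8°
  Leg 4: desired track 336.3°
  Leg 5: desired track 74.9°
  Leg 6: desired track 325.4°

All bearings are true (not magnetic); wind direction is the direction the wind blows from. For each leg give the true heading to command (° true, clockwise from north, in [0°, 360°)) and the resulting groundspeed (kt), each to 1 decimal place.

Leg 1: heading=184.5°, groundspeed=126.9 kt
Leg 2: heading=224.9°, groundspeed=122.7 kt
Leg 3: heading=56.4°, groundspeed=99.4 kt
Leg 4: heading=340.4°, groundspeed=92.4 kt
Leg 5: heading=65.8°, groundspeed=102.2 kt
Leg 6: heading=331.1°, groundspeed=94.0 kt

Leg 1: desired track 184.2°; wind correction +0.3° → command heading 184.5°, groundspeed 126.9 kt
Leg 2: desired track 219.2°; wind correction +5.7° → command heading 224.9°, groundspeed 122.7 kt
Leg 3: desired track 64.8°; wind correction -8.4° → command heading 56.4°, groundspeed 99.4 kt
Leg 4: desired track 336.3°; wind correction +4.1° → command heading 340.4°, groundspeed 92.4 kt
Leg 5: desired track 74.9°; wind correction -9.1° → command heading 65.8°, groundspeed 102.2 kt
Leg 6: desired track 325.4°; wind correction +5.7° → command heading 331.1°, groundspeed 94.0 kt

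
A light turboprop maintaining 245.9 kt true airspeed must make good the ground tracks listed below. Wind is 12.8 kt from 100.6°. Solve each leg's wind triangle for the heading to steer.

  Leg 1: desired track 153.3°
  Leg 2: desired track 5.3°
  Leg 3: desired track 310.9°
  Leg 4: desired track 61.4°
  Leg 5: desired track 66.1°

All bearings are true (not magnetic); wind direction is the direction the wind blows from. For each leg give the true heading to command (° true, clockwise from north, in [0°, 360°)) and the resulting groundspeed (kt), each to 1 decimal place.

Leg 1: heading=150.9°, groundspeed=237.9 kt
Leg 2: heading=8.3°, groundspeed=246.8 kt
Leg 3: heading=312.4°, groundspeed=256.9 kt
Leg 4: heading=63.3°, groundspeed=235.8 kt
Leg 5: heading=67.8°, groundspeed=235.2 kt

Leg 1: desired track 153.3°; wind correction -2.4° → command heading 150.9°, groundspeed 237.9 kt
Leg 2: desired track 5.3°; wind correction +3.0° → command heading 8.3°, groundspeed 246.8 kt
Leg 3: desired track 310.9°; wind correction +1.5° → command heading 312.4°, groundspeed 256.9 kt
Leg 4: desired track 61.4°; wind correction +1.9° → command heading 63.3°, groundspeed 235.8 kt
Leg 5: desired track 66.1°; wind correction +1.7° → command heading 67.8°, groundspeed 235.2 kt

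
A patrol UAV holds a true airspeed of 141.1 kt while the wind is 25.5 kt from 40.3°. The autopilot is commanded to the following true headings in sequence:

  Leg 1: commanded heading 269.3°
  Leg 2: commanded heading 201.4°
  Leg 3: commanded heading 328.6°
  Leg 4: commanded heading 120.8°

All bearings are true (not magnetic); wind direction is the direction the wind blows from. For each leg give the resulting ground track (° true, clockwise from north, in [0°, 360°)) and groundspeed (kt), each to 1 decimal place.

Leg 1: heading 269.3°; drift -7.0° → track 262.3°, groundspeed 159.0 kt
Leg 2: heading 201.4°; drift +2.9° → track 204.3°, groundspeed 165.4 kt
Leg 3: heading 328.6°; drift -10.3° → track 318.3°, groundspeed 135.3 kt
Leg 4: heading 120.8°; drift +10.4° → track 131.2°, groundspeed 139.2 kt

Leg 1: track=262.3°, groundspeed=159.0 kt
Leg 2: track=204.3°, groundspeed=165.4 kt
Leg 3: track=318.3°, groundspeed=135.3 kt
Leg 4: track=131.2°, groundspeed=139.2 kt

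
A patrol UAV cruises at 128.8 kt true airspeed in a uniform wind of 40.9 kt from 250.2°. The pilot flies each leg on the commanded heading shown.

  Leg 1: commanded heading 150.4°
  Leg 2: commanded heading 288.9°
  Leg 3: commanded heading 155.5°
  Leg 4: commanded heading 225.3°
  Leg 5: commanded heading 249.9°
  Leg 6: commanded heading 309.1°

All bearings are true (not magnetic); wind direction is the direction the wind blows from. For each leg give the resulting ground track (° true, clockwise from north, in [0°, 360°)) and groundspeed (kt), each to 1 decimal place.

Leg 1: track=133.9°, groundspeed=141.6 kt
Leg 2: track=303.7°, groundspeed=100.2 kt
Leg 3: track=138.4°, groundspeed=138.3 kt
Leg 4: track=214.7°, groundspeed=93.3 kt
Leg 5: track=249.8°, groundspeed=87.9 kt
Leg 6: track=327.1°, groundspeed=113.2 kt

Leg 1: heading 150.4°; drift -16.5° → track 133.9°, groundspeed 141.6 kt
Leg 2: heading 288.9°; drift +14.8° → track 303.7°, groundspeed 100.2 kt
Leg 3: heading 155.5°; drift -17.1° → track 138.4°, groundspeed 138.3 kt
Leg 4: heading 225.3°; drift -10.6° → track 214.7°, groundspeed 93.3 kt
Leg 5: heading 249.9°; drift -0.1° → track 249.8°, groundspeed 87.9 kt
Leg 6: heading 309.1°; drift +18.0° → track 327.1°, groundspeed 113.2 kt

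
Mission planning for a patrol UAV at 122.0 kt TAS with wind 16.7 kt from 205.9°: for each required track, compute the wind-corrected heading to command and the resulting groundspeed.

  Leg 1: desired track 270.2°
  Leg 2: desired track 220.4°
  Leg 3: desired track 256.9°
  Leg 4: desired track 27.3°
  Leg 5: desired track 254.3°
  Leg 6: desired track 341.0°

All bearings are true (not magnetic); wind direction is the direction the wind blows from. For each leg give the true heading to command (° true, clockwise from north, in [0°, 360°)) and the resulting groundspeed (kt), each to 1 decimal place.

Leg 1: desired track 270.2°; wind correction -7.1° → command heading 263.1°, groundspeed 113.8 kt
Leg 2: desired track 220.4°; wind correction -2.0° → command heading 218.4°, groundspeed 105.8 kt
Leg 3: desired track 256.9°; wind correction -6.1° → command heading 250.8°, groundspeed 110.8 kt
Leg 4: desired track 27.3°; wind correction +0.2° → command heading 27.5°, groundspeed 138.7 kt
Leg 5: desired track 254.3°; wind correction -5.9° → command heading 248.4°, groundspeed 110.3 kt
Leg 6: desired track 341.0°; wind correction -5.5° → command heading 335.5°, groundspeed 133.3 kt

Leg 1: heading=263.1°, groundspeed=113.8 kt
Leg 2: heading=218.4°, groundspeed=105.8 kt
Leg 3: heading=250.8°, groundspeed=110.8 kt
Leg 4: heading=27.5°, groundspeed=138.7 kt
Leg 5: heading=248.4°, groundspeed=110.3 kt
Leg 6: heading=335.5°, groundspeed=133.3 kt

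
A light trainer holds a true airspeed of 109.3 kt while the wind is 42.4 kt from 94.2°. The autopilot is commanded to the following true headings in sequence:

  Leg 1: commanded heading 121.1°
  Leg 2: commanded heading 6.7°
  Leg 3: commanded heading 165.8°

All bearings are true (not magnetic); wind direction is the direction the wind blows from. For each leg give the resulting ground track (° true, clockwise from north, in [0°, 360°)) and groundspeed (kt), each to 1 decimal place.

Leg 1: track=136.1°, groundspeed=74.0 kt
Leg 2: track=345.2°, groundspeed=115.5 kt
Leg 3: track=188.6°, groundspeed=104.0 kt

Leg 1: heading 121.1°; drift +15.0° → track 136.1°, groundspeed 74.0 kt
Leg 2: heading 6.7°; drift -21.5° → track 345.2°, groundspeed 115.5 kt
Leg 3: heading 165.8°; drift +22.8° → track 188.6°, groundspeed 104.0 kt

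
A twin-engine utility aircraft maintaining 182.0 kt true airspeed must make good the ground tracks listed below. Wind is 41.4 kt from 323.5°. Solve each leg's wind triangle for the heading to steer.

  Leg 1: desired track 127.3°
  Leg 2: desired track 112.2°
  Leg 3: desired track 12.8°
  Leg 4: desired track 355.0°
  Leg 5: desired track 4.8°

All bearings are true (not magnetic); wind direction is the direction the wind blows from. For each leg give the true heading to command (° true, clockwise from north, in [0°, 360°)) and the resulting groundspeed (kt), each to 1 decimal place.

Leg 1: desired track 127.3°; wind correction -3.6° → command heading 123.7°, groundspeed 221.4 kt
Leg 2: desired track 112.2°; wind correction -6.8° → command heading 105.4°, groundspeed 216.1 kt
Leg 3: desired track 12.8°; wind correction -9.9° → command heading 2.9°, groundspeed 152.3 kt
Leg 4: desired track 355.0°; wind correction -6.8° → command heading 348.2°, groundspeed 145.4 kt
Leg 5: desired track 4.8°; wind correction -8.6° → command heading 356.2°, groundspeed 148.8 kt

Leg 1: heading=123.7°, groundspeed=221.4 kt
Leg 2: heading=105.4°, groundspeed=216.1 kt
Leg 3: heading=2.9°, groundspeed=152.3 kt
Leg 4: heading=348.2°, groundspeed=145.4 kt
Leg 5: heading=356.2°, groundspeed=148.8 kt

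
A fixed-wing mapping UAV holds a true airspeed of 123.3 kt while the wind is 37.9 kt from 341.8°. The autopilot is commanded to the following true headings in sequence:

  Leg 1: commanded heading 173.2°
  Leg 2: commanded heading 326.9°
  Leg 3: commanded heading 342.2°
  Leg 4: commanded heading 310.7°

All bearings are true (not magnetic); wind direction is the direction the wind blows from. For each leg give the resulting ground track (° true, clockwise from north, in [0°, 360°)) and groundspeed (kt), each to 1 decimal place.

Leg 1: track=170.5°, groundspeed=160.6 kt
Leg 2: track=320.5°, groundspeed=87.2 kt
Leg 3: track=342.4°, groundspeed=85.4 kt
Leg 4: track=298.5°, groundspeed=92.9 kt

Leg 1: heading 173.2°; drift -2.7° → track 170.5°, groundspeed 160.6 kt
Leg 2: heading 326.9°; drift -6.4° → track 320.5°, groundspeed 87.2 kt
Leg 3: heading 342.2°; drift +0.2° → track 342.4°, groundspeed 85.4 kt
Leg 4: heading 310.7°; drift -12.2° → track 298.5°, groundspeed 92.9 kt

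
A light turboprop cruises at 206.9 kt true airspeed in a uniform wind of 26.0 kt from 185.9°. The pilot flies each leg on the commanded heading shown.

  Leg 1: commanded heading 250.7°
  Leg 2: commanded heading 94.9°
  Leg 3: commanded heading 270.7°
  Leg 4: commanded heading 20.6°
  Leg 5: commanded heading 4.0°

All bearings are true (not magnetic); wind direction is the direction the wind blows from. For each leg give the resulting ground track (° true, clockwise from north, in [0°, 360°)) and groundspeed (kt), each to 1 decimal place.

Leg 1: heading 250.7°; drift +6.9° → track 257.6°, groundspeed 197.2 kt
Leg 2: heading 94.9°; drift -7.1° → track 87.8°, groundspeed 209.0 kt
Leg 3: heading 270.7°; drift +7.2° → track 277.9°, groundspeed 206.2 kt
Leg 4: heading 20.6°; drift -1.6° → track 19.0°, groundspeed 232.1 kt
Leg 5: heading 4.0°; drift +0.2° → track 4.2°, groundspeed 232.9 kt

Leg 1: track=257.6°, groundspeed=197.2 kt
Leg 2: track=87.8°, groundspeed=209.0 kt
Leg 3: track=277.9°, groundspeed=206.2 kt
Leg 4: track=19.0°, groundspeed=232.1 kt
Leg 5: track=4.2°, groundspeed=232.9 kt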